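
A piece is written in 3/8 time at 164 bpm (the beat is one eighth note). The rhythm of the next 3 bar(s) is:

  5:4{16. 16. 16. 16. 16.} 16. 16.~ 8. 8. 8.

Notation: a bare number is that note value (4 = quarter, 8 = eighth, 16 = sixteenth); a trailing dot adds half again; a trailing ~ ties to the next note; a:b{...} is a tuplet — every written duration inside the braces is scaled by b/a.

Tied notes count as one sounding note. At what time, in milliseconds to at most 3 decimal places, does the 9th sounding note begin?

1. 0.0ms @ 0 + 219.512ms (3/5)
2. 219.512ms @ 3/5 + 219.512ms (3/5)
3. 439.024ms @ 6/5 + 219.512ms (3/5)
4. 658.537ms @ 9/5 + 219.512ms (3/5)
5. 878.049ms @ 12/5 + 219.512ms (3/5)
6. 1097.561ms @ 3 + 274.39ms (3/4)
7. 1371.951ms @ 15/4 + 823.171ms (9/4)
8. 2195.122ms @ 6 + 548.78ms (3/2)
9. 2743.902ms @ 15/2 + 548.78ms (3/2)

note 9 onset = 15/2b = 2743.902ms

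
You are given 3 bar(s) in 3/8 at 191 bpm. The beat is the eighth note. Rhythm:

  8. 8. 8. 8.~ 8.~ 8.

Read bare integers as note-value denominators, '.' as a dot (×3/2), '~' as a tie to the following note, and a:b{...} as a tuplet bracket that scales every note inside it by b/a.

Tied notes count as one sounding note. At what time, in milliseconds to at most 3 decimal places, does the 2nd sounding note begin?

note 2 onset = 3/2b = 471.204ms

1. 0.0ms @ 0 + 471.204ms (3/2)
2. 471.204ms @ 3/2 + 471.204ms (3/2)
3. 942.408ms @ 3 + 471.204ms (3/2)
4. 1413.613ms @ 9/2 + 1413.613ms (9/2)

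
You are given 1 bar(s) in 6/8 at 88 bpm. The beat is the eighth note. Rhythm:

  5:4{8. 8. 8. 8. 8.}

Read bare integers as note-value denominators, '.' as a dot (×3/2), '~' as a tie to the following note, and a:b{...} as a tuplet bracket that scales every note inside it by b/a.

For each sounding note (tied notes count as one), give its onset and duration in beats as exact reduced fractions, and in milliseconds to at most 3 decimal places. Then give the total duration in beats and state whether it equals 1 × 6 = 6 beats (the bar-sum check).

1) 0.0ms=0b +818.182ms=6/5b
2) 818.182ms=6/5b +818.182ms=6/5b
3) 1636.364ms=12/5b +818.182ms=6/5b
4) 2454.545ms=18/5b +818.182ms=6/5b
5) 3272.727ms=24/5b +818.182ms=6/5b
Σ=6b of 6 (88bpm 6/8) — PASS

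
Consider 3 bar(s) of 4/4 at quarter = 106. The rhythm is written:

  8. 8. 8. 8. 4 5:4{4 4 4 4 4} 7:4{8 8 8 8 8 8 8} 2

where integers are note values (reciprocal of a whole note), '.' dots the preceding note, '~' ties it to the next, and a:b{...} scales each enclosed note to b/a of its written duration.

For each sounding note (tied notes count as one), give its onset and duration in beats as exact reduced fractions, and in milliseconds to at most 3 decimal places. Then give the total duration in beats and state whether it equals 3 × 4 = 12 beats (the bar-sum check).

1) 0.0ms=0b +424.528ms=3/4b
2) 424.528ms=3/4b +424.528ms=3/4b
3) 849.057ms=3/2b +424.528ms=3/4b
4) 1273.585ms=9/4b +424.528ms=3/4b
5) 1698.113ms=3b +566.038ms=1b
6) 2264.151ms=4b +452.83ms=4/5b
7) 2716.981ms=24/5b +452.83ms=4/5b
8) 3169.811ms=28/5b +452.83ms=4/5b
9) 3622.642ms=32/5b +452.83ms=4/5b
10) 4075.472ms=36/5b +452.83ms=4/5b
11) 4528.302ms=8b +161.725ms=2/7b
12) 4690.027ms=58/7b +161.725ms=2/7b
13) 4851.752ms=60/7b +161.725ms=2/7b
14) 5013.477ms=62/7b +161.725ms=2/7b
15) 5175.202ms=64/7b +161.725ms=2/7b
16) 5336.927ms=66/7b +161.725ms=2/7b
17) 5498.652ms=68/7b +161.725ms=2/7b
18) 5660.377ms=10b +1132.075ms=2b
Σ=12b of 12 (106bpm 4/4) — PASS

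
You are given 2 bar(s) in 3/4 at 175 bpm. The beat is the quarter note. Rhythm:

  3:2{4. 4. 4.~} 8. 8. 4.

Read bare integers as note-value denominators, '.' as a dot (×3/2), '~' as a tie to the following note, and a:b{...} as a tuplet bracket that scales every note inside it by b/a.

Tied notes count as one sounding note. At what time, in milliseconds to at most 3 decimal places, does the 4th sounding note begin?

1. 0.0ms @ 0 + 342.857ms (1)
2. 342.857ms @ 1 + 342.857ms (1)
3. 685.714ms @ 2 + 600.0ms (7/4)
4. 1285.714ms @ 15/4 + 257.143ms (3/4)
5. 1542.857ms @ 9/2 + 514.286ms (3/2)

note 4 onset = 15/4b = 1285.714ms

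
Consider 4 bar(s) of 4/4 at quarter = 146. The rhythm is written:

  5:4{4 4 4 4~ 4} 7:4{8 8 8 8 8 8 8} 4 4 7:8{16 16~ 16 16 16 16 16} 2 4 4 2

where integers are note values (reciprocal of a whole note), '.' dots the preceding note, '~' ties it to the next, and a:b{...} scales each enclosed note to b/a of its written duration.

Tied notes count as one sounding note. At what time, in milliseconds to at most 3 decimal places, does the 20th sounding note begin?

note 20 onset = 10b = 4109.589ms

1. 0.0ms @ 0 + 328.767ms (4/5)
2. 328.767ms @ 4/5 + 328.767ms (4/5)
3. 657.534ms @ 8/5 + 328.767ms (4/5)
4. 986.301ms @ 12/5 + 657.534ms (8/5)
5. 1643.836ms @ 4 + 117.417ms (2/7)
6. 1761.252ms @ 30/7 + 117.417ms (2/7)
7. 1878.669ms @ 32/7 + 117.417ms (2/7)
8. 1996.086ms @ 34/7 + 117.417ms (2/7)
9. 2113.503ms @ 36/7 + 117.417ms (2/7)
10. 2230.92ms @ 38/7 + 117.417ms (2/7)
11. 2348.337ms @ 40/7 + 117.417ms (2/7)
12. 2465.753ms @ 6 + 410.959ms (1)
13. 2876.712ms @ 7 + 410.959ms (1)
14. 3287.671ms @ 8 + 117.417ms (2/7)
15. 3405.088ms @ 58/7 + 234.834ms (4/7)
16. 3639.922ms @ 62/7 + 117.417ms (2/7)
17. 3757.339ms @ 64/7 + 117.417ms (2/7)
18. 3874.755ms @ 66/7 + 117.417ms (2/7)
19. 3992.172ms @ 68/7 + 117.417ms (2/7)
20. 4109.589ms @ 10 + 821.918ms (2)
21. 4931.507ms @ 12 + 410.959ms (1)
22. 5342.466ms @ 13 + 410.959ms (1)
23. 5753.425ms @ 14 + 821.918ms (2)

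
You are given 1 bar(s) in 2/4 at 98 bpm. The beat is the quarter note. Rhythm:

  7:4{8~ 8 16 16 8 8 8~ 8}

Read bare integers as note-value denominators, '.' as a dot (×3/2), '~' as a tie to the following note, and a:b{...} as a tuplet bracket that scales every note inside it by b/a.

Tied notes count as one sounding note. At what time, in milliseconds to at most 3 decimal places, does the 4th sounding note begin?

note 4 onset = 6/7b = 524.781ms

1. 0.0ms @ 0 + 349.854ms (4/7)
2. 349.854ms @ 4/7 + 87.464ms (1/7)
3. 437.318ms @ 5/7 + 87.464ms (1/7)
4. 524.781ms @ 6/7 + 174.927ms (2/7)
5. 699.708ms @ 8/7 + 174.927ms (2/7)
6. 874.636ms @ 10/7 + 349.854ms (4/7)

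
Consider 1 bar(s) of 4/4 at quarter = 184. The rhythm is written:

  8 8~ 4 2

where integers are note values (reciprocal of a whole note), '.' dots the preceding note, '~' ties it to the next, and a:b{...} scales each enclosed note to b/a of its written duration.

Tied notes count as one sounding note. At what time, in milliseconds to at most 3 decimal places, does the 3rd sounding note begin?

1. 0.0ms @ 0 + 163.043ms (1/2)
2. 163.043ms @ 1/2 + 489.13ms (3/2)
3. 652.174ms @ 2 + 652.174ms (2)

note 3 onset = 2b = 652.174ms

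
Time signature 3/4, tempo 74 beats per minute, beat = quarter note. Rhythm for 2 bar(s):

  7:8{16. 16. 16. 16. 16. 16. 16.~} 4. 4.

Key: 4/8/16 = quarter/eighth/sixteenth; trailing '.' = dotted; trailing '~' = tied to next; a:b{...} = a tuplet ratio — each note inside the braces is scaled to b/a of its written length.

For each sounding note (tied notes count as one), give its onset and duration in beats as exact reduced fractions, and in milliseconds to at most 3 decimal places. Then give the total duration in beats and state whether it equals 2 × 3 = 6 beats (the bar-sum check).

1) 0.0ms=0b +347.49ms=3/7b
2) 347.49ms=3/7b +347.49ms=3/7b
3) 694.981ms=6/7b +347.49ms=3/7b
4) 1042.471ms=9/7b +347.49ms=3/7b
5) 1389.961ms=12/7b +347.49ms=3/7b
6) 1737.452ms=15/7b +347.49ms=3/7b
7) 2084.942ms=18/7b +1563.707ms=27/14b
8) 3648.649ms=9/2b +1216.216ms=3/2b
Σ=6b of 6 (74bpm 3/4) — PASS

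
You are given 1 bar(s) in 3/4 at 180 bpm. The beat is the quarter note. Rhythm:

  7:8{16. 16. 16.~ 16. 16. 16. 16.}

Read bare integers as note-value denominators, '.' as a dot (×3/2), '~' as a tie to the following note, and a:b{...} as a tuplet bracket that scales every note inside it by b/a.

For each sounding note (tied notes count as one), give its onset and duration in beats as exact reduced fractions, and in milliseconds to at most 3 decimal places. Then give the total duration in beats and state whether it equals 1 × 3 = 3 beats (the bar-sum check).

1) 0.0ms=0b +142.857ms=3/7b
2) 142.857ms=3/7b +142.857ms=3/7b
3) 285.714ms=6/7b +285.714ms=6/7b
4) 571.429ms=12/7b +142.857ms=3/7b
5) 714.286ms=15/7b +142.857ms=3/7b
6) 857.143ms=18/7b +142.857ms=3/7b
Σ=3b of 3 (180bpm 3/4) — PASS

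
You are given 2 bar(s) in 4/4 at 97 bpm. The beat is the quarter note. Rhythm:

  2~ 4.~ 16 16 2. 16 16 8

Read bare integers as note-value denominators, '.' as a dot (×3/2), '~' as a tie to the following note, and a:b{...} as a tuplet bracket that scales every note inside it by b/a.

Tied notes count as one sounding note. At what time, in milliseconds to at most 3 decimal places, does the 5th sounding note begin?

note 5 onset = 29/4b = 4484.536ms

1. 0.0ms @ 0 + 2319.588ms (15/4)
2. 2319.588ms @ 15/4 + 154.639ms (1/4)
3. 2474.227ms @ 4 + 1855.67ms (3)
4. 4329.897ms @ 7 + 154.639ms (1/4)
5. 4484.536ms @ 29/4 + 154.639ms (1/4)
6. 4639.175ms @ 15/2 + 309.278ms (1/2)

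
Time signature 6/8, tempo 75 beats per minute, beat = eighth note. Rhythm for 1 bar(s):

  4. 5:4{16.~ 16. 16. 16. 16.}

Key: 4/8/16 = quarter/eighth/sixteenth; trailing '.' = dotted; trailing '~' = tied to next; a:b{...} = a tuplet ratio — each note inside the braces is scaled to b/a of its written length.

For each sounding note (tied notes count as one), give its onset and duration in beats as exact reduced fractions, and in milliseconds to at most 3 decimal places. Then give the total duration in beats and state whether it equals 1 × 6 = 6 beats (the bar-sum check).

1) 0.0ms=0b +2400.0ms=3b
2) 2400.0ms=3b +960.0ms=6/5b
3) 3360.0ms=21/5b +480.0ms=3/5b
4) 3840.0ms=24/5b +480.0ms=3/5b
5) 4320.0ms=27/5b +480.0ms=3/5b
Σ=6b of 6 (75bpm 6/8) — PASS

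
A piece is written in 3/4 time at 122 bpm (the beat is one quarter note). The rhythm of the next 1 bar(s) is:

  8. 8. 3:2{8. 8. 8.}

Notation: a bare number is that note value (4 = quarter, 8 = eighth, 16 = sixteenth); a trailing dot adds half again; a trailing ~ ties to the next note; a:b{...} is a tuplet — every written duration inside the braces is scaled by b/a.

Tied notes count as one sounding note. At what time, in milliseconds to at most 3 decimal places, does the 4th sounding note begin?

note 4 onset = 2b = 983.607ms

1. 0.0ms @ 0 + 368.852ms (3/4)
2. 368.852ms @ 3/4 + 368.852ms (3/4)
3. 737.705ms @ 3/2 + 245.902ms (1/2)
4. 983.607ms @ 2 + 245.902ms (1/2)
5. 1229.508ms @ 5/2 + 245.902ms (1/2)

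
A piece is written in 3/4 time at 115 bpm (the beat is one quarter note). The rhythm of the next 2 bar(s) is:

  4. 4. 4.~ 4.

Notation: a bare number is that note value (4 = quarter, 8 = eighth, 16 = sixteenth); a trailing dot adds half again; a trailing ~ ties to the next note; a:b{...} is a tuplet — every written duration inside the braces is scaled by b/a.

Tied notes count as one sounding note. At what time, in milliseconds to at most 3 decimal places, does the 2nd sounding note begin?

note 2 onset = 3/2b = 782.609ms

1. 0.0ms @ 0 + 782.609ms (3/2)
2. 782.609ms @ 3/2 + 782.609ms (3/2)
3. 1565.217ms @ 3 + 1565.217ms (3)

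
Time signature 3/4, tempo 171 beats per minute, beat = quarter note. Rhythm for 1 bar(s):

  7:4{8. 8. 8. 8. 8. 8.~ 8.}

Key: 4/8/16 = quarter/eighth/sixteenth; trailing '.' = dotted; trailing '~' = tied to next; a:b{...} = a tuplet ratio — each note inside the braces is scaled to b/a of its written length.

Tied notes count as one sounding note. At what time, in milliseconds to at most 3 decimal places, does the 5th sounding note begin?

note 5 onset = 12/7b = 601.504ms

1. 0.0ms @ 0 + 150.376ms (3/7)
2. 150.376ms @ 3/7 + 150.376ms (3/7)
3. 300.752ms @ 6/7 + 150.376ms (3/7)
4. 451.128ms @ 9/7 + 150.376ms (3/7)
5. 601.504ms @ 12/7 + 150.376ms (3/7)
6. 751.88ms @ 15/7 + 300.752ms (6/7)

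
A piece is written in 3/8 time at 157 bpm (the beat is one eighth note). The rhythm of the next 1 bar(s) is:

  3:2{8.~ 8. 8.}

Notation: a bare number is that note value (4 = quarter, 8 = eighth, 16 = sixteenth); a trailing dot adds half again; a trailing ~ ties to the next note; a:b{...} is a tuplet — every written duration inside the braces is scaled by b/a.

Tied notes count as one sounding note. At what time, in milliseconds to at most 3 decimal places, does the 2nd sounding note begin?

note 2 onset = 2b = 764.331ms

1. 0.0ms @ 0 + 764.331ms (2)
2. 764.331ms @ 2 + 382.166ms (1)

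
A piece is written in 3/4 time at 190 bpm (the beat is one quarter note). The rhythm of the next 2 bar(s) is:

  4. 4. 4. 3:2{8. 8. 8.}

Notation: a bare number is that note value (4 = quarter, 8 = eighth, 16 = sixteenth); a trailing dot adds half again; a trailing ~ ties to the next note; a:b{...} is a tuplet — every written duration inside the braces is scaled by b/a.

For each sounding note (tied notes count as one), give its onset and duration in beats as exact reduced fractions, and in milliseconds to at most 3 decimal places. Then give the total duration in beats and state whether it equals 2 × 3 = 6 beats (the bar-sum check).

1) 0.0ms=0b +473.684ms=3/2b
2) 473.684ms=3/2b +473.684ms=3/2b
3) 947.368ms=3b +473.684ms=3/2b
4) 1421.053ms=9/2b +157.895ms=1/2b
5) 1578.947ms=5b +157.895ms=1/2b
6) 1736.842ms=11/2b +157.895ms=1/2b
Σ=6b of 6 (190bpm 3/4) — PASS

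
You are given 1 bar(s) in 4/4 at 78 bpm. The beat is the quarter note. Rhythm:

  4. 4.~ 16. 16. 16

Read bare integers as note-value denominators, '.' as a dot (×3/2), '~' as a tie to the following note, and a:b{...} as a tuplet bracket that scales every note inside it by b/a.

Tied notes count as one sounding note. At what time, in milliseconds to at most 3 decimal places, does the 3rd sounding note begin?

note 3 onset = 27/8b = 2596.154ms

1. 0.0ms @ 0 + 1153.846ms (3/2)
2. 1153.846ms @ 3/2 + 1442.308ms (15/8)
3. 2596.154ms @ 27/8 + 288.462ms (3/8)
4. 2884.615ms @ 15/4 + 192.308ms (1/4)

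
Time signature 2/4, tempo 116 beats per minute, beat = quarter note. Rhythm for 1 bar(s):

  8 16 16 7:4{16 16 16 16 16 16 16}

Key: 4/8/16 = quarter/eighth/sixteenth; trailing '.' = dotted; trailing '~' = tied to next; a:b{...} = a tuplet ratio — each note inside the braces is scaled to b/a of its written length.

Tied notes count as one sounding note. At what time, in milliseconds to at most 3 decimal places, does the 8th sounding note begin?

note 8 onset = 11/7b = 812.808ms

1. 0.0ms @ 0 + 258.621ms (1/2)
2. 258.621ms @ 1/2 + 129.31ms (1/4)
3. 387.931ms @ 3/4 + 129.31ms (1/4)
4. 517.241ms @ 1 + 73.892ms (1/7)
5. 591.133ms @ 8/7 + 73.892ms (1/7)
6. 665.025ms @ 9/7 + 73.892ms (1/7)
7. 738.916ms @ 10/7 + 73.892ms (1/7)
8. 812.808ms @ 11/7 + 73.892ms (1/7)
9. 886.7ms @ 12/7 + 73.892ms (1/7)
10. 960.591ms @ 13/7 + 73.892ms (1/7)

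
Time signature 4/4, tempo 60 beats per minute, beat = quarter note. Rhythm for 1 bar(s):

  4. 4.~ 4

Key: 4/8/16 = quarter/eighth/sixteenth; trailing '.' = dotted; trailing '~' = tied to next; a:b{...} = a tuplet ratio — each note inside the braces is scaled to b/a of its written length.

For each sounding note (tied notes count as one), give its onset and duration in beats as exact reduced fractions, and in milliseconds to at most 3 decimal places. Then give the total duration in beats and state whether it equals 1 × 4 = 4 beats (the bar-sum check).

1) 0.0ms=0b +1500.0ms=3/2b
2) 1500.0ms=3/2b +2500.0ms=5/2b
Σ=4b of 4 (60bpm 4/4) — PASS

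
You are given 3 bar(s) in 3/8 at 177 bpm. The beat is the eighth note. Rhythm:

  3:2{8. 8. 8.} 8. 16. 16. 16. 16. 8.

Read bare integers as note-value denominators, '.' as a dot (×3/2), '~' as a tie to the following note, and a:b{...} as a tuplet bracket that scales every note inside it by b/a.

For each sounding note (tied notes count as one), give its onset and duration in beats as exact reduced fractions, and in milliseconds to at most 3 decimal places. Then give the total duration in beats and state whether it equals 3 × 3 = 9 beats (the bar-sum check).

1) 0.0ms=0b +338.983ms=1b
2) 338.983ms=1b +338.983ms=1b
3) 677.966ms=2b +338.983ms=1b
4) 1016.949ms=3b +508.475ms=3/2b
5) 1525.424ms=9/2b +254.237ms=3/4b
6) 1779.661ms=21/4b +254.237ms=3/4b
7) 2033.898ms=6b +254.237ms=3/4b
8) 2288.136ms=27/4b +254.237ms=3/4b
9) 2542.373ms=15/2b +508.475ms=3/2b
Σ=9b of 9 (177bpm 3/8) — PASS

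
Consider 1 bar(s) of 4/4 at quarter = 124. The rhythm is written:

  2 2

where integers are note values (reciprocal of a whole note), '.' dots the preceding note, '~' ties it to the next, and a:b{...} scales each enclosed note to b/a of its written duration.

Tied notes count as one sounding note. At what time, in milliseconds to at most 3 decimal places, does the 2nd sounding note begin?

1. 0.0ms @ 0 + 967.742ms (2)
2. 967.742ms @ 2 + 967.742ms (2)

note 2 onset = 2b = 967.742ms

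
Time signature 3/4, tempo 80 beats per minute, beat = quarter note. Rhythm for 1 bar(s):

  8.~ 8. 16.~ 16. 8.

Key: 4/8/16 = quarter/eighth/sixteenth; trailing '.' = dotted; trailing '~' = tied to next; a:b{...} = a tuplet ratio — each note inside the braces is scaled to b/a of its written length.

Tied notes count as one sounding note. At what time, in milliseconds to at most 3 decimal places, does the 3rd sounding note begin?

note 3 onset = 9/4b = 1687.5ms

1. 0.0ms @ 0 + 1125.0ms (3/2)
2. 1125.0ms @ 3/2 + 562.5ms (3/4)
3. 1687.5ms @ 9/4 + 562.5ms (3/4)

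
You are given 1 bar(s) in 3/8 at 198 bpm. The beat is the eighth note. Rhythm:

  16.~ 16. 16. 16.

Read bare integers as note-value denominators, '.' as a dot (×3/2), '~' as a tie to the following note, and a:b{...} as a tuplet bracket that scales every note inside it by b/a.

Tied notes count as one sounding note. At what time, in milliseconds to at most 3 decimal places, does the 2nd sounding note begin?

1. 0.0ms @ 0 + 454.545ms (3/2)
2. 454.545ms @ 3/2 + 227.273ms (3/4)
3. 681.818ms @ 9/4 + 227.273ms (3/4)

note 2 onset = 3/2b = 454.545ms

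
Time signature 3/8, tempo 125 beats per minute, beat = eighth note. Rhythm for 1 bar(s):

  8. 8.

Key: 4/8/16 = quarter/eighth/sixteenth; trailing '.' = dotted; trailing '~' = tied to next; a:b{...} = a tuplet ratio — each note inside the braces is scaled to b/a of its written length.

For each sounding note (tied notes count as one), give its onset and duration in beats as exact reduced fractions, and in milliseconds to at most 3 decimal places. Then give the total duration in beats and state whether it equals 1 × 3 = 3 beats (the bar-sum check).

1) 0.0ms=0b +720.0ms=3/2b
2) 720.0ms=3/2b +720.0ms=3/2b
Σ=3b of 3 (125bpm 3/8) — PASS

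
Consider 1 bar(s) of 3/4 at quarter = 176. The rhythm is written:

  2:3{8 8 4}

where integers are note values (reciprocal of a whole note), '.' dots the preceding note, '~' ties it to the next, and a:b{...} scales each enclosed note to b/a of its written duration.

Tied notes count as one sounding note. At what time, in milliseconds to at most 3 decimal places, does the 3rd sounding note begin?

note 3 onset = 3/2b = 511.364ms

1. 0.0ms @ 0 + 255.682ms (3/4)
2. 255.682ms @ 3/4 + 255.682ms (3/4)
3. 511.364ms @ 3/2 + 511.364ms (3/2)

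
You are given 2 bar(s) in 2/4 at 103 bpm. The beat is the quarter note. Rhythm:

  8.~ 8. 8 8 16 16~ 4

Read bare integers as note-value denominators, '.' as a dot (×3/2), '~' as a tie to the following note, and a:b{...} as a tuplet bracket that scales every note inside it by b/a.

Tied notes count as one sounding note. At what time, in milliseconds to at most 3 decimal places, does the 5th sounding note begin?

1. 0.0ms @ 0 + 873.786ms (3/2)
2. 873.786ms @ 3/2 + 291.262ms (1/2)
3. 1165.049ms @ 2 + 291.262ms (1/2)
4. 1456.311ms @ 5/2 + 145.631ms (1/4)
5. 1601.942ms @ 11/4 + 728.155ms (5/4)

note 5 onset = 11/4b = 1601.942ms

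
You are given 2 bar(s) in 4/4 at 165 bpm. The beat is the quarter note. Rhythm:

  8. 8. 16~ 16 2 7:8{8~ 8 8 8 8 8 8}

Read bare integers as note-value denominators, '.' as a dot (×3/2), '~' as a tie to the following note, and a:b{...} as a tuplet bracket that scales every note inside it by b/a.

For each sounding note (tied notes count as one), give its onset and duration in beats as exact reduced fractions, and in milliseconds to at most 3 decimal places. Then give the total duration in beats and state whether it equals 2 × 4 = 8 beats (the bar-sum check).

1) 0.0ms=0b +272.727ms=3/4b
2) 272.727ms=3/4b +272.727ms=3/4b
3) 545.455ms=3/2b +181.818ms=1/2b
4) 727.273ms=2b +727.273ms=2b
5) 1454.545ms=4b +415.584ms=8/7b
6) 1870.13ms=36/7b +207.792ms=4/7b
7) 2077.922ms=40/7b +207.792ms=4/7b
8) 2285.714ms=44/7b +207.792ms=4/7b
9) 2493.506ms=48/7b +207.792ms=4/7b
10) 2701.299ms=52/7b +207.792ms=4/7b
Σ=8b of 8 (165bpm 4/4) — PASS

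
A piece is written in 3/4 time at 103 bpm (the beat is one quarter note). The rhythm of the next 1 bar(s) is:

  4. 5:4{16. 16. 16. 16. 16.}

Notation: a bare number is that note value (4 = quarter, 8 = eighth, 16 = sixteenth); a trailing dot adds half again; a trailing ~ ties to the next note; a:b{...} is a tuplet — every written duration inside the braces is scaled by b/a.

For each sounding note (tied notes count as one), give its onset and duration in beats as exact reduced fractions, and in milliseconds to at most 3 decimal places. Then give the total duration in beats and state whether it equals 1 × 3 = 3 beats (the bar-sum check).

1) 0.0ms=0b +873.786ms=3/2b
2) 873.786ms=3/2b +174.757ms=3/10b
3) 1048.544ms=9/5b +174.757ms=3/10b
4) 1223.301ms=21/10b +174.757ms=3/10b
5) 1398.058ms=12/5b +174.757ms=3/10b
6) 1572.816ms=27/10b +174.757ms=3/10b
Σ=3b of 3 (103bpm 3/4) — PASS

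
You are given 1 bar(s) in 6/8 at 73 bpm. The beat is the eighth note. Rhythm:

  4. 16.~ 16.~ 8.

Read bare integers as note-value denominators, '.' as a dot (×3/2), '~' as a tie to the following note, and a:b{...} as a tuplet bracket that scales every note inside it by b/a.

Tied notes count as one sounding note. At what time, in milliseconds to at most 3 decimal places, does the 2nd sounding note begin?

1. 0.0ms @ 0 + 2465.753ms (3)
2. 2465.753ms @ 3 + 2465.753ms (3)

note 2 onset = 3b = 2465.753ms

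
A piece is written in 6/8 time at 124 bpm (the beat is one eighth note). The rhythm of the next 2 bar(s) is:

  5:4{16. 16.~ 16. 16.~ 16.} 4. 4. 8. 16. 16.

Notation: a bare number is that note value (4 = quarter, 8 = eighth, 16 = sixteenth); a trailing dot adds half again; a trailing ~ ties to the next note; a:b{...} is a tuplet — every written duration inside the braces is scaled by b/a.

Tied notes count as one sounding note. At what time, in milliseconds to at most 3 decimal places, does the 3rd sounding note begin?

1. 0.0ms @ 0 + 290.323ms (3/5)
2. 290.323ms @ 3/5 + 580.645ms (6/5)
3. 870.968ms @ 9/5 + 580.645ms (6/5)
4. 1451.613ms @ 3 + 1451.613ms (3)
5. 2903.226ms @ 6 + 1451.613ms (3)
6. 4354.839ms @ 9 + 725.806ms (3/2)
7. 5080.645ms @ 21/2 + 362.903ms (3/4)
8. 5443.548ms @ 45/4 + 362.903ms (3/4)

note 3 onset = 9/5b = 870.968ms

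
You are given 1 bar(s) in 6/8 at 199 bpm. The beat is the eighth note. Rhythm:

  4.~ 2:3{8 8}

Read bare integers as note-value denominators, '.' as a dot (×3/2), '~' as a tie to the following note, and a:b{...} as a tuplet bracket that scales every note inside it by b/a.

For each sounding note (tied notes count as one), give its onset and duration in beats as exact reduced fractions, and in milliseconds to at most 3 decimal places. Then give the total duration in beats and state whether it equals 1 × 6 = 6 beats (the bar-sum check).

1) 0.0ms=0b +1356.784ms=9/2b
2) 1356.784ms=9/2b +452.261ms=3/2b
Σ=6b of 6 (199bpm 6/8) — PASS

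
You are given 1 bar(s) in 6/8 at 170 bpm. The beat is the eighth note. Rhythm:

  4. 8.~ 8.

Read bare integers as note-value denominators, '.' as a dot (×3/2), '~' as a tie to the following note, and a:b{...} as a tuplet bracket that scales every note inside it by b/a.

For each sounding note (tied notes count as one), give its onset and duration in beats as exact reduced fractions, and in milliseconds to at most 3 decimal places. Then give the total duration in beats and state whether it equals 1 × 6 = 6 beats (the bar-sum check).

1) 0.0ms=0b +1058.824ms=3b
2) 1058.824ms=3b +1058.824ms=3b
Σ=6b of 6 (170bpm 6/8) — PASS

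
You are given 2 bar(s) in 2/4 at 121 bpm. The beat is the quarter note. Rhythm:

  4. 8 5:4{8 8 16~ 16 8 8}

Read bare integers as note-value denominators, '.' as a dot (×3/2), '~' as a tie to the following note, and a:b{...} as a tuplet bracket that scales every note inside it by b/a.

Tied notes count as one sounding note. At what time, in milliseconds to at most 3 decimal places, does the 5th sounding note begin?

note 5 onset = 14/5b = 1388.43ms

1. 0.0ms @ 0 + 743.802ms (3/2)
2. 743.802ms @ 3/2 + 247.934ms (1/2)
3. 991.736ms @ 2 + 198.347ms (2/5)
4. 1190.083ms @ 12/5 + 198.347ms (2/5)
5. 1388.43ms @ 14/5 + 198.347ms (2/5)
6. 1586.777ms @ 16/5 + 198.347ms (2/5)
7. 1785.124ms @ 18/5 + 198.347ms (2/5)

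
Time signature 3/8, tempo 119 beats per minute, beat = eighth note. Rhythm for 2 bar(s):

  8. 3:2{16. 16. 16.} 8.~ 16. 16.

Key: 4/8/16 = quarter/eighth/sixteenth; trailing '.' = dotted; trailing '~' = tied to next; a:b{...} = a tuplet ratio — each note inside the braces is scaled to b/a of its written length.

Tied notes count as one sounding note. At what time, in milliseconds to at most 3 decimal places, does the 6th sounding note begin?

note 6 onset = 21/4b = 2647.059ms

1. 0.0ms @ 0 + 756.303ms (3/2)
2. 756.303ms @ 3/2 + 252.101ms (1/2)
3. 1008.403ms @ 2 + 252.101ms (1/2)
4. 1260.504ms @ 5/2 + 252.101ms (1/2)
5. 1512.605ms @ 3 + 1134.454ms (9/4)
6. 2647.059ms @ 21/4 + 378.151ms (3/4)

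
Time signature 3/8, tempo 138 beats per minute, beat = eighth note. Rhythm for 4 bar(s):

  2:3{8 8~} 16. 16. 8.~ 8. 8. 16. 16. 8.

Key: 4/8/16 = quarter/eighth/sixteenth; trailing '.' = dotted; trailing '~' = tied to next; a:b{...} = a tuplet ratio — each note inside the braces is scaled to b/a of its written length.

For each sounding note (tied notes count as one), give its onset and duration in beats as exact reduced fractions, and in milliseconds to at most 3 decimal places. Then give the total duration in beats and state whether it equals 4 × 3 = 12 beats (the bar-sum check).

1) 0.0ms=0b +652.174ms=3/2b
2) 652.174ms=3/2b +978.261ms=9/4b
3) 1630.435ms=15/4b +326.087ms=3/4b
4) 1956.522ms=9/2b +1304.348ms=3b
5) 3260.87ms=15/2b +652.174ms=3/2b
6) 3913.043ms=9b +326.087ms=3/4b
7) 4239.13ms=39/4b +326.087ms=3/4b
8) 4565.217ms=21/2b +652.174ms=3/2b
Σ=12b of 12 (138bpm 3/8) — PASS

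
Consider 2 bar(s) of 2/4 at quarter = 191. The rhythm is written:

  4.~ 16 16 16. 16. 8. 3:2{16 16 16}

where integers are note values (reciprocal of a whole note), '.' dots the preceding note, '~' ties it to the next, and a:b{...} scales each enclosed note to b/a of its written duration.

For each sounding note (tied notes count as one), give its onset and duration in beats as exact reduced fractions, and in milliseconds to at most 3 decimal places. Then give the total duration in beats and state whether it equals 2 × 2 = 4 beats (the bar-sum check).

1) 0.0ms=0b +549.738ms=7/4b
2) 549.738ms=7/4b +78.534ms=1/4b
3) 628.272ms=2b +117.801ms=3/8b
4) 746.073ms=19/8b +117.801ms=3/8b
5) 863.874ms=11/4b +235.602ms=3/4b
6) 1099.476ms=7/2b +52.356ms=1/6b
7) 1151.832ms=11/3b +52.356ms=1/6b
8) 1204.188ms=23/6b +52.356ms=1/6b
Σ=4b of 4 (191bpm 2/4) — PASS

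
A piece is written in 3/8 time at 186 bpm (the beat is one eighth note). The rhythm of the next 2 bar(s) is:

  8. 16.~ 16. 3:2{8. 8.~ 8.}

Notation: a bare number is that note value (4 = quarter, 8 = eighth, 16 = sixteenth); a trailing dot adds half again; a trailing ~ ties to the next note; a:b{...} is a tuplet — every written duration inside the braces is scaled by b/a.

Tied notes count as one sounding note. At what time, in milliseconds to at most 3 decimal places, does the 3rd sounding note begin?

1. 0.0ms @ 0 + 483.871ms (3/2)
2. 483.871ms @ 3/2 + 483.871ms (3/2)
3. 967.742ms @ 3 + 322.581ms (1)
4. 1290.323ms @ 4 + 645.161ms (2)

note 3 onset = 3b = 967.742ms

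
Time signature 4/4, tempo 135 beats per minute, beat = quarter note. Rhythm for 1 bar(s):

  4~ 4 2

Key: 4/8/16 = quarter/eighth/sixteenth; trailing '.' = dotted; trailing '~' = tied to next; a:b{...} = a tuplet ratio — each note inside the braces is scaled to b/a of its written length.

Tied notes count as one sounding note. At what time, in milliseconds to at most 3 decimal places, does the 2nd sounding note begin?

note 2 onset = 2b = 888.889ms

1. 0.0ms @ 0 + 888.889ms (2)
2. 888.889ms @ 2 + 888.889ms (2)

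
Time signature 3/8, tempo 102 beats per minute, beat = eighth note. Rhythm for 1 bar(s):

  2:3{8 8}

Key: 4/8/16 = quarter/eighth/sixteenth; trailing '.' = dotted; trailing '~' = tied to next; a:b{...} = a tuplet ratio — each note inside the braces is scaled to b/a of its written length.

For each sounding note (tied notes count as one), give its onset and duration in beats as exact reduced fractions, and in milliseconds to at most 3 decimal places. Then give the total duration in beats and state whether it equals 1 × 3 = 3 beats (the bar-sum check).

1) 0.0ms=0b +882.353ms=3/2b
2) 882.353ms=3/2b +882.353ms=3/2b
Σ=3b of 3 (102bpm 3/8) — PASS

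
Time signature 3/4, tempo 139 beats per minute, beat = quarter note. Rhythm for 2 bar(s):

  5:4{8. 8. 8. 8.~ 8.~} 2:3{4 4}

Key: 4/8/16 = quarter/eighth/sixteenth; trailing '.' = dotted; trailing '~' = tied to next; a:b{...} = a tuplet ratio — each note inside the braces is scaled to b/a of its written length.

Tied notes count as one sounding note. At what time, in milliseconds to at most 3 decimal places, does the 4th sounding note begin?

note 4 onset = 9/5b = 776.978ms

1. 0.0ms @ 0 + 258.993ms (3/5)
2. 258.993ms @ 3/5 + 258.993ms (3/5)
3. 517.986ms @ 6/5 + 258.993ms (3/5)
4. 776.978ms @ 9/5 + 1165.468ms (27/10)
5. 1942.446ms @ 9/2 + 647.482ms (3/2)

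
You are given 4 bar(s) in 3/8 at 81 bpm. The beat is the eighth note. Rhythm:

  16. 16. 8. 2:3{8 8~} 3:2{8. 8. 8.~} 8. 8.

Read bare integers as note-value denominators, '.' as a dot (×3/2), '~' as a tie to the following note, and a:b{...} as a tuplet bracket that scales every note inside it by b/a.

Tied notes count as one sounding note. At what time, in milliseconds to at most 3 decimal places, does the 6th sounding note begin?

note 6 onset = 7b = 5185.185ms

1. 0.0ms @ 0 + 555.556ms (3/4)
2. 555.556ms @ 3/4 + 555.556ms (3/4)
3. 1111.111ms @ 3/2 + 1111.111ms (3/2)
4. 2222.222ms @ 3 + 1111.111ms (3/2)
5. 3333.333ms @ 9/2 + 1851.852ms (5/2)
6. 5185.185ms @ 7 + 740.741ms (1)
7. 5925.926ms @ 8 + 1851.852ms (5/2)
8. 7777.778ms @ 21/2 + 1111.111ms (3/2)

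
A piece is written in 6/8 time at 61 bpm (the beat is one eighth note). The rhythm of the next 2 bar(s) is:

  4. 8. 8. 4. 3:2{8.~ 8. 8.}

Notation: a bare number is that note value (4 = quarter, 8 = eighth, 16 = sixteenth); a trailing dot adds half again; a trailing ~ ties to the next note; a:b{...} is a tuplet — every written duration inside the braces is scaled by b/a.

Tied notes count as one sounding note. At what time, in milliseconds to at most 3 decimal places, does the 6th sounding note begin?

note 6 onset = 11b = 10819.672ms

1. 0.0ms @ 0 + 2950.82ms (3)
2. 2950.82ms @ 3 + 1475.41ms (3/2)
3. 4426.23ms @ 9/2 + 1475.41ms (3/2)
4. 5901.639ms @ 6 + 2950.82ms (3)
5. 8852.459ms @ 9 + 1967.213ms (2)
6. 10819.672ms @ 11 + 983.607ms (1)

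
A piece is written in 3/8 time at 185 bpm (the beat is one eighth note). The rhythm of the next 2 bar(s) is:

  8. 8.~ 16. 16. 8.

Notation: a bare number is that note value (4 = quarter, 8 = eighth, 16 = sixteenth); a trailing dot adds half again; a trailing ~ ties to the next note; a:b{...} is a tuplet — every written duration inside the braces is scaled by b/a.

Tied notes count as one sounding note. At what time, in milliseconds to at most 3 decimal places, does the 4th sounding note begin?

note 4 onset = 9/2b = 1459.459ms

1. 0.0ms @ 0 + 486.486ms (3/2)
2. 486.486ms @ 3/2 + 729.73ms (9/4)
3. 1216.216ms @ 15/4 + 243.243ms (3/4)
4. 1459.459ms @ 9/2 + 486.486ms (3/2)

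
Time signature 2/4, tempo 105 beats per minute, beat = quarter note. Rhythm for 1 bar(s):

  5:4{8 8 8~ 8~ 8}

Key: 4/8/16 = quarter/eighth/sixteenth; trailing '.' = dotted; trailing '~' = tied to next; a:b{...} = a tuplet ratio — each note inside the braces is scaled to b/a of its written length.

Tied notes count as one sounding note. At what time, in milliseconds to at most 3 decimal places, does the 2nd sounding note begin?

1. 0.0ms @ 0 + 228.571ms (2/5)
2. 228.571ms @ 2/5 + 228.571ms (2/5)
3. 457.143ms @ 4/5 + 685.714ms (6/5)

note 2 onset = 2/5b = 228.571ms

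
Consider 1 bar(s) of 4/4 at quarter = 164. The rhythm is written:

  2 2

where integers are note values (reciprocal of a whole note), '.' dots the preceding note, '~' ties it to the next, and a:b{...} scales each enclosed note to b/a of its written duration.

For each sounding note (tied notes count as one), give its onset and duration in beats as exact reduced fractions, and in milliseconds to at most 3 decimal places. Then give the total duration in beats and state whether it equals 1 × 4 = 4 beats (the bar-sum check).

1) 0.0ms=0b +731.707ms=2b
2) 731.707ms=2b +731.707ms=2b
Σ=4b of 4 (164bpm 4/4) — PASS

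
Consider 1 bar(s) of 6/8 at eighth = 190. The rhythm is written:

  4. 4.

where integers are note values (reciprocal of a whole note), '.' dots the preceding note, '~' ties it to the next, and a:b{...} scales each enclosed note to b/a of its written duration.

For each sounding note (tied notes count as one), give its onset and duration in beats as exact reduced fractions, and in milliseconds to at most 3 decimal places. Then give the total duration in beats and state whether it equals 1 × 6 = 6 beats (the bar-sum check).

1) 0.0ms=0b +947.368ms=3b
2) 947.368ms=3b +947.368ms=3b
Σ=6b of 6 (190bpm 6/8) — PASS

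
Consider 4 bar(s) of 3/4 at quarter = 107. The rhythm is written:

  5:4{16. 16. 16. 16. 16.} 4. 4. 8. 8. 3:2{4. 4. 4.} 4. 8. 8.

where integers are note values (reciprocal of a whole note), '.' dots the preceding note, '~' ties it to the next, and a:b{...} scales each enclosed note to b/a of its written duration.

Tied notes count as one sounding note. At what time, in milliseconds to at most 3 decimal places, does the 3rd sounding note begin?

note 3 onset = 3/5b = 336.449ms

1. 0.0ms @ 0 + 168.224ms (3/10)
2. 168.224ms @ 3/10 + 168.224ms (3/10)
3. 336.449ms @ 3/5 + 168.224ms (3/10)
4. 504.673ms @ 9/10 + 168.224ms (3/10)
5. 672.897ms @ 6/5 + 168.224ms (3/10)
6. 841.121ms @ 3/2 + 841.121ms (3/2)
7. 1682.243ms @ 3 + 841.121ms (3/2)
8. 2523.364ms @ 9/2 + 420.561ms (3/4)
9. 2943.925ms @ 21/4 + 420.561ms (3/4)
10. 3364.486ms @ 6 + 560.748ms (1)
11. 3925.234ms @ 7 + 560.748ms (1)
12. 4485.981ms @ 8 + 560.748ms (1)
13. 5046.729ms @ 9 + 841.121ms (3/2)
14. 5887.85ms @ 21/2 + 420.561ms (3/4)
15. 6308.411ms @ 45/4 + 420.561ms (3/4)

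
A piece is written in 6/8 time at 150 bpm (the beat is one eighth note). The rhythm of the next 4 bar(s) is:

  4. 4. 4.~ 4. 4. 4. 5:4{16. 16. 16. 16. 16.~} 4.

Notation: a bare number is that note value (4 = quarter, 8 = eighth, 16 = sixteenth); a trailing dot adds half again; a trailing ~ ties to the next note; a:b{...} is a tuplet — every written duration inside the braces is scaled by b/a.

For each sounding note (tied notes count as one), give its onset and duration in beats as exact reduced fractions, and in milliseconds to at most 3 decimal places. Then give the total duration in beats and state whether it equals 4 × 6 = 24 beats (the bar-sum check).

1) 0.0ms=0b +1200.0ms=3b
2) 1200.0ms=3b +1200.0ms=3b
3) 2400.0ms=6b +2400.0ms=6b
4) 4800.0ms=12b +1200.0ms=3b
5) 6000.0ms=15b +1200.0ms=3b
6) 7200.0ms=18b +240.0ms=3/5b
7) 7440.0ms=93/5b +240.0ms=3/5b
8) 7680.0ms=96/5b +240.0ms=3/5b
9) 7920.0ms=99/5b +240.0ms=3/5b
10) 8160.0ms=102/5b +1440.0ms=18/5b
Σ=24b of 24 (150bpm 6/8) — PASS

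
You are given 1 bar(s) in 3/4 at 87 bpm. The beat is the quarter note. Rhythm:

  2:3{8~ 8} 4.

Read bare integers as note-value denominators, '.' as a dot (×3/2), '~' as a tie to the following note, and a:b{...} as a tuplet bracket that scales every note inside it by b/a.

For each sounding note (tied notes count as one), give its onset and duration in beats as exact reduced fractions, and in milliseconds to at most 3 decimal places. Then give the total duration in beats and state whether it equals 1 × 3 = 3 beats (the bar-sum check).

1) 0.0ms=0b +1034.483ms=3/2b
2) 1034.483ms=3/2b +1034.483ms=3/2b
Σ=3b of 3 (87bpm 3/4) — PASS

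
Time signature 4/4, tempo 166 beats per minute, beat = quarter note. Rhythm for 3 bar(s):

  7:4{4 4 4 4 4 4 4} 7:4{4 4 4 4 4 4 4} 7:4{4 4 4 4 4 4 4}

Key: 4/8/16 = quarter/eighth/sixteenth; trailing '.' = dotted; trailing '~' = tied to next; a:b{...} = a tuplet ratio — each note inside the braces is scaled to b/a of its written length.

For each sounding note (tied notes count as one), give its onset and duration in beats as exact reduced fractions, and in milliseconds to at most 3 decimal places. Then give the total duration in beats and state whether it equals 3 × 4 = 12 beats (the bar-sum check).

1) 0.0ms=0b +206.54ms=4/7b
2) 206.54ms=4/7b +206.54ms=4/7b
3) 413.081ms=8/7b +206.54ms=4/7b
4) 619.621ms=12/7b +206.54ms=4/7b
5) 826.162ms=16/7b +206.54ms=4/7b
6) 1032.702ms=20/7b +206.54ms=4/7b
7) 1239.243ms=24/7b +206.54ms=4/7b
8) 1445.783ms=4b +206.54ms=4/7b
9) 1652.324ms=32/7b +206.54ms=4/7b
10) 1858.864ms=36/7b +206.54ms=4/7b
11) 2065.404ms=40/7b +206.54ms=4/7b
12) 2271.945ms=44/7b +206.54ms=4/7b
13) 2478.485ms=48/7b +206.54ms=4/7b
14) 2685.026ms=52/7b +206.54ms=4/7b
15) 2891.566ms=8b +206.54ms=4/7b
16) 3098.107ms=60/7b +206.54ms=4/7b
17) 3304.647ms=64/7b +206.54ms=4/7b
18) 3511.188ms=68/7b +206.54ms=4/7b
19) 3717.728ms=72/7b +206.54ms=4/7b
20) 3924.269ms=76/7b +206.54ms=4/7b
21) 4130.809ms=80/7b +206.54ms=4/7b
Σ=12b of 12 (166bpm 4/4) — PASS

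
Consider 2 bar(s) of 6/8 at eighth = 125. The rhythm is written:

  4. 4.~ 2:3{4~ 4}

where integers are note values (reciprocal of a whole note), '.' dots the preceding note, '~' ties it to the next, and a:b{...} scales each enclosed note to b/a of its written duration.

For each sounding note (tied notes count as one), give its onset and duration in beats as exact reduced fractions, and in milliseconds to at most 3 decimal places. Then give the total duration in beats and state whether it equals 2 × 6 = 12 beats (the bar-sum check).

1) 0.0ms=0b +1440.0ms=3b
2) 1440.0ms=3b +4320.0ms=9b
Σ=12b of 12 (125bpm 6/8) — PASS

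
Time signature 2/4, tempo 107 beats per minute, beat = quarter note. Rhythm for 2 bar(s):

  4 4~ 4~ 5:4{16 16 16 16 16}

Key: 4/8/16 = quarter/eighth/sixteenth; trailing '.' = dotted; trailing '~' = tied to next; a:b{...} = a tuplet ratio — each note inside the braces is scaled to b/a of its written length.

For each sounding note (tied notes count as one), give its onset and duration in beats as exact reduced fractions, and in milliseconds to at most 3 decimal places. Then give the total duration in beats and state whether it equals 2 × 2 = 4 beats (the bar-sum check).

1) 0.0ms=0b +560.748ms=1b
2) 560.748ms=1b +1233.645ms=11/5b
3) 1794.393ms=16/5b +112.15ms=1/5b
4) 1906.542ms=17/5b +112.15ms=1/5b
5) 2018.692ms=18/5b +112.15ms=1/5b
6) 2130.841ms=19/5b +112.15ms=1/5b
Σ=4b of 4 (107bpm 2/4) — PASS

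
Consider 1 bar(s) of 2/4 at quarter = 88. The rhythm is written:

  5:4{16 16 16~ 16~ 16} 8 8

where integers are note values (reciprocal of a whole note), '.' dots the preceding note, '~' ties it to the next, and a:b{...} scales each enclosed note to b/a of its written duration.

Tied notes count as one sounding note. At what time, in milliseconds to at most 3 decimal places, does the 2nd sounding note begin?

note 2 onset = 1/5b = 136.364ms

1. 0.0ms @ 0 + 136.364ms (1/5)
2. 136.364ms @ 1/5 + 136.364ms (1/5)
3. 272.727ms @ 2/5 + 409.091ms (3/5)
4. 681.818ms @ 1 + 340.909ms (1/2)
5. 1022.727ms @ 3/2 + 340.909ms (1/2)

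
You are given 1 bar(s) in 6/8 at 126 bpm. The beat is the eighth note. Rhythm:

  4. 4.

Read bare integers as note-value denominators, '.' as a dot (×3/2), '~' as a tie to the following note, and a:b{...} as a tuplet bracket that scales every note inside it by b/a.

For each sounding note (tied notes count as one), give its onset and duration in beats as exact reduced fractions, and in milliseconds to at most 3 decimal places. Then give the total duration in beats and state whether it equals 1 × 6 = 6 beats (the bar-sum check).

1) 0.0ms=0b +1428.571ms=3b
2) 1428.571ms=3b +1428.571ms=3b
Σ=6b of 6 (126bpm 6/8) — PASS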